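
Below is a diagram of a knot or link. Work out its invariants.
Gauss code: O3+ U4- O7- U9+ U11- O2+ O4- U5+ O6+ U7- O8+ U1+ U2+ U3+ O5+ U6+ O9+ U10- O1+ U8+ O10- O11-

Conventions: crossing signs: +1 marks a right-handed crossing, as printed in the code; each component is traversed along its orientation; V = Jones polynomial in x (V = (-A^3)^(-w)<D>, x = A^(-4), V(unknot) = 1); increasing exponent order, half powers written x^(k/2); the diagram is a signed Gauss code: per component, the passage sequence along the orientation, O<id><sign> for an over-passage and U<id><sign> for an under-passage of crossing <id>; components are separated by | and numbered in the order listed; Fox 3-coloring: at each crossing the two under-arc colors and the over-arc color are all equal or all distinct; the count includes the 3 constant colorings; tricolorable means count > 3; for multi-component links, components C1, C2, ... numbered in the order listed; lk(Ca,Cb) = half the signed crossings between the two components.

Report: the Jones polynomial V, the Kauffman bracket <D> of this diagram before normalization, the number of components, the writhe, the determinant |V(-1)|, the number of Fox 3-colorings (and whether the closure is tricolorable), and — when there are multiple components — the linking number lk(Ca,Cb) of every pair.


Jones polynomial: V(x) = -x^-2 + 3x^-1 - 5 + 7x - 7x^2 + 8x^3 - 6x^4 + 4x^5 - 2x^6
<D> = 2A^-15 - 4A^-11 + 6A^-7 - 8A^-3 + 7A - 7A^5 + 5A^9 - 3A^13 + A^17; writhe +3
components 1, writhe +3 (11 crossings)
3-colorings: 3 of 3^11, det 43 — not tricolorable
note: V spans 8 powers of x: at least 8 crossings in any diagram


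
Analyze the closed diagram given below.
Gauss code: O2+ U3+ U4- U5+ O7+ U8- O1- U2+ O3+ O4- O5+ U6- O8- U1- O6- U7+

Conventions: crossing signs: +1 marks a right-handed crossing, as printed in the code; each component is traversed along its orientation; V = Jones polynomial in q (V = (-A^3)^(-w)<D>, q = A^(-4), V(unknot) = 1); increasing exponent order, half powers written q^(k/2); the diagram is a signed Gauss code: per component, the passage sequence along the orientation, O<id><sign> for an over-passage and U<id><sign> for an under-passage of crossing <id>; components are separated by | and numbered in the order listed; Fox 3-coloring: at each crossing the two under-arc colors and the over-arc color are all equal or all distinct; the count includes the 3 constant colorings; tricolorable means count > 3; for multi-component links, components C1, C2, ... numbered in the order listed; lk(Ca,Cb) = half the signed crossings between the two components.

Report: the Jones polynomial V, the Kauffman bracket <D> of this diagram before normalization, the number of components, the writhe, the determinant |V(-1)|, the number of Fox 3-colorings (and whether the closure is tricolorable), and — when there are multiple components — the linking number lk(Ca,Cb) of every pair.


V = -q^-3 + 2q^-2 - 2q^-1 + 3 - 2q + 2q^2 - q^3
<D> = -A^-12 + 2A^-8 - 2A^-4 + 3 - 2A^4 + 2A^8 - A^12 (w = 0)
1 component over 8 crossings, w = 0
3 Fox colorings among 3^8, |V(-1)| = 13: not tricolorable
why: V spans 6 powers of q: at least 6 crossings in any diagram


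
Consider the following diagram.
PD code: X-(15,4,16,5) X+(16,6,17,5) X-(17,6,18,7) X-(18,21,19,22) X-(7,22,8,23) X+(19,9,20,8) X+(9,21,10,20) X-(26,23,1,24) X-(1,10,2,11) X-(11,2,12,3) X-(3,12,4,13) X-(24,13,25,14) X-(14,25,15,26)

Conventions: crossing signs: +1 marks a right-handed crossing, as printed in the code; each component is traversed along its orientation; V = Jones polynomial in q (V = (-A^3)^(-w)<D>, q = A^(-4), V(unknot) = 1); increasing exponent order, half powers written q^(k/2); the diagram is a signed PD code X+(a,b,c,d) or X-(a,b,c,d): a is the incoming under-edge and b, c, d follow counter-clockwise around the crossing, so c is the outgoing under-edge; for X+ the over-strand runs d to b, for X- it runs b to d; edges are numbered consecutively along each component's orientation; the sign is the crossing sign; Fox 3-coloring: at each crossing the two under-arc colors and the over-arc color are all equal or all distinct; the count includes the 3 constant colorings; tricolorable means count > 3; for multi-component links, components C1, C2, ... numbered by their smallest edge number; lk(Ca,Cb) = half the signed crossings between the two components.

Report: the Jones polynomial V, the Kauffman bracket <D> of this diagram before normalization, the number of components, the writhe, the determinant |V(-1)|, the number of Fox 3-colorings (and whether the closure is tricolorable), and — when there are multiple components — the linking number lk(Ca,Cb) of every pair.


V(q) = q^-8 - 2q^-7 + q^-6 - 2q^-5 + 2q^-4 + q^-2
bracket: -A^-13 - 2A^-5 + 2A^-1 - A^3 + 2A^7 - A^11, w = -7
1 component, writhe -7, over 13 crossings
det 9, colorings 27 of 3^13 — tricolorable
observation: V spans 6 powers of q: at least 6 crossings in any diagram


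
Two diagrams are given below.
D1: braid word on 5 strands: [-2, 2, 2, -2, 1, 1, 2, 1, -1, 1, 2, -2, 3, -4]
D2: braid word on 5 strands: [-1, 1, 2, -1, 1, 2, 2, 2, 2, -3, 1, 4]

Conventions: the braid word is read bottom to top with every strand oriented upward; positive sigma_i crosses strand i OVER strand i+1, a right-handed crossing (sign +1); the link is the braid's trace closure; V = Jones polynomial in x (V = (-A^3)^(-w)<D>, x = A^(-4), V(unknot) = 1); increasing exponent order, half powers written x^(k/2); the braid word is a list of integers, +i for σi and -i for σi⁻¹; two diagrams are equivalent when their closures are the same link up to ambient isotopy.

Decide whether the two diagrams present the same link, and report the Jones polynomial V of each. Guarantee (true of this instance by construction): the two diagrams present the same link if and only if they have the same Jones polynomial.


equivalent: no
D1 (bracket -A^-4 + 1 + A^8; 14 crossings at w = +4): V = x + x^3 - x^4
V(D2) = x^2 + x^4 - x^5 + x^6 - x^7  (w +6, c 12, <D> = -A^-10 + A^-6 - A^-2 + A^2 + A^10)
key observation: 2 values of V(x) split the 2 diagrams


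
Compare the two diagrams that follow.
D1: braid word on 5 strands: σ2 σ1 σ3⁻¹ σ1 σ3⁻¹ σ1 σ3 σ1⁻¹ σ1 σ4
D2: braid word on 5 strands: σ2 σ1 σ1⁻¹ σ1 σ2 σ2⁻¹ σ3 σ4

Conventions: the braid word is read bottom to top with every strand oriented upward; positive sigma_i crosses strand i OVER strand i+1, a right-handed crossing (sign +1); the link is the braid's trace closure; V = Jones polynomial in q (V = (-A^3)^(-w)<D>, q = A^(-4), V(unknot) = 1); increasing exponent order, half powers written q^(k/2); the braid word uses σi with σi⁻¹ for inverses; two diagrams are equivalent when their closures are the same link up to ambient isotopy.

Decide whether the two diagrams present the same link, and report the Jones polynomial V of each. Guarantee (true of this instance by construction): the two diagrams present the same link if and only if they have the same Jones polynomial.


equivalent: no
D1 (bracket -A^-4 + 1 + A^8; 10 crossings at w = +4): V = q + q^3 - q^4
V(D2) = 1  (w +4, c 8, <D> = A^12)
key observation: 2 classes among 2 diagrams; unequal V(q) rules out equality


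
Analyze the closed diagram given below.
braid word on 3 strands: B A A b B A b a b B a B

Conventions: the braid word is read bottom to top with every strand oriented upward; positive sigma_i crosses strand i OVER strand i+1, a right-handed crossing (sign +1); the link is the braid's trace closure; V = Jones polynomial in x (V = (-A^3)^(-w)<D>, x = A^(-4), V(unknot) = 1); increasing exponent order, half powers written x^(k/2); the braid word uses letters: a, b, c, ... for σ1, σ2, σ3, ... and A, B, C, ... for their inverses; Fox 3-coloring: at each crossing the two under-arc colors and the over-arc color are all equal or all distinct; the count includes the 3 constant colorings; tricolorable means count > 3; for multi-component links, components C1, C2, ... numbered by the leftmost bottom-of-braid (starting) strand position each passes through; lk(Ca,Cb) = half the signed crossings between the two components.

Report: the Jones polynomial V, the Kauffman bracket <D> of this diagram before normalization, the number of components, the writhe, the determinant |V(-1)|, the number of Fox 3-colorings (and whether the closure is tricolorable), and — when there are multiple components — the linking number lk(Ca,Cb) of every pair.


V(x) = x^-5 - 2x^-4 + 2x^-3 - 2x^-2 + 2x^-1 - 1 + x
bracket: A^-10 - A^-6 + 2A^-2 - 2A^2 + 2A^6 - 2A^10 + A^14, w = -2
1 component, writhe -2, over 12 crossings
det 11, colorings 3 of 3^12 — not tricolorable
observation: V spans 6 powers of x: at least 6 crossings in any diagram


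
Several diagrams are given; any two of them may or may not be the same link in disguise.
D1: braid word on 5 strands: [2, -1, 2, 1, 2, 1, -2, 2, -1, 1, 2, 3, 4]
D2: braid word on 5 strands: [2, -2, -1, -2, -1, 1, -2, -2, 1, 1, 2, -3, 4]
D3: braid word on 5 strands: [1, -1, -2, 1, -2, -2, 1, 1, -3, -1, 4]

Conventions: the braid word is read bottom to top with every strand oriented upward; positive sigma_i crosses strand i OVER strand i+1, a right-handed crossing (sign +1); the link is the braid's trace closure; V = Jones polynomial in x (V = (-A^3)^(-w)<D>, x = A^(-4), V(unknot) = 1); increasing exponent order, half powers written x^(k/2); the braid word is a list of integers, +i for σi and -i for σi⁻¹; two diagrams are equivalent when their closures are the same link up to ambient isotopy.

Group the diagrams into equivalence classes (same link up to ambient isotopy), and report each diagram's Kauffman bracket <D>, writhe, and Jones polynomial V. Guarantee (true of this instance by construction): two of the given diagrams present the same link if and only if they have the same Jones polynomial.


grouping into links: {D1} | {D2, D3}
V(D1) = -x^(3/2) - 2x^(7/2) + x^(9/2) - x^(11/2) + x^(13/2)  (w +7, c 13, <D> = -A^-5 + A^-1 - A^3 + 2A^7 + A^15)
D2 (bracket A^-9 - A^-5 + 2A^-1 - A^3 + 2A^7 - A^11; 13 crossings at w = -1): V = x^(-7/2) - 2x^(-5/2) + x^(-3/2) - 2x^(-1/2) + x^(1/2) - x^(3/2)
V(D3) = x^(-7/2) - 2x^(-5/2) + x^(-3/2) - 2x^(-1/2) + x^(1/2) - x^(3/2)  (w -1, c 11, <D> = A^-9 - A^-5 + 2A^-1 - A^3 + 2A^7 - A^11)
key observation: V(x) takes 2 values over 3 diagrams, fixing the grouping


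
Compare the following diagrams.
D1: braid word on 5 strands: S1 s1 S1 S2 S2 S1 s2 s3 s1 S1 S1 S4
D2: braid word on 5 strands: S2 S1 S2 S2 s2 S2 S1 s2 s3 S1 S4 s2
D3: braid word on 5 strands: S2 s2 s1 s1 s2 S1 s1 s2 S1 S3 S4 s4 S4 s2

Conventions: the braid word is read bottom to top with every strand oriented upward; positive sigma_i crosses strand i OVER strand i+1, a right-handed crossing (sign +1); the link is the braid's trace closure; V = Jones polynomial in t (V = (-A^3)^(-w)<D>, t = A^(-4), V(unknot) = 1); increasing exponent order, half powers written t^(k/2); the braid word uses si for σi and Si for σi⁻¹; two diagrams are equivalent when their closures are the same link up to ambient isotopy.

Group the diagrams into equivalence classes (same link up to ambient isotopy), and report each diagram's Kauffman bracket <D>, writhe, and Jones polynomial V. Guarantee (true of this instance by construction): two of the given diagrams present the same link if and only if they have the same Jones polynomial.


equivalence classes: {D1, D2} | {D3}
D1 (bracket A^-8 - A^-4 + 2 - A^4 + A^8 - A^12; 12 crossings at w = -4): V = -t^-6 + t^-5 - t^-4 + 2t^-3 - t^-2 + t^-1
D2 (bracket A^-8 - A^-4 + 2 - A^4 + A^8 - A^12; 12 crossings at w = -4): V = -t^-6 + t^-5 - t^-4 + 2t^-3 - t^-2 + t^-1
V(D3) = t - t^2 + 2t^3 - t^4 + t^5 - t^6  [14 crossings, <D> = -A^-18 + A^-14 - A^-10 + 2A^-6 - A^-2 + A^2, w = +2]
key observation: V(t) takes 2 values over 3 diagrams, fixing the grouping


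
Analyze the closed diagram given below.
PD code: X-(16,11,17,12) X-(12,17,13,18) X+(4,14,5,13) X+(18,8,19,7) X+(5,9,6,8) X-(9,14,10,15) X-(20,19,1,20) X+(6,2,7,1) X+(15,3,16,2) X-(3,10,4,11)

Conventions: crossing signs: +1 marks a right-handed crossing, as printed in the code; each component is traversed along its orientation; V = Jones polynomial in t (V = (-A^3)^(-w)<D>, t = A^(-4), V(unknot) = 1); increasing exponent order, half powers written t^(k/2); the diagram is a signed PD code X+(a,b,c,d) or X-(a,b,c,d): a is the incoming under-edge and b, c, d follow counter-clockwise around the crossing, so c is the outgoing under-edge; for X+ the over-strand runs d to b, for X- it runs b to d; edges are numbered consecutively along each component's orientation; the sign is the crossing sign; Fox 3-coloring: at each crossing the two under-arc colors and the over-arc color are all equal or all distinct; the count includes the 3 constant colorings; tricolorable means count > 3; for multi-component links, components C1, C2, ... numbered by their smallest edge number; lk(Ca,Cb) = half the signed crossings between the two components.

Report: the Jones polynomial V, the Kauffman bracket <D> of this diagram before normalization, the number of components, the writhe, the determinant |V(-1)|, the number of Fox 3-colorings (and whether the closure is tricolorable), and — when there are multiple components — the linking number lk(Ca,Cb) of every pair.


V = -t^-3 + 2t^-2 - 2t^-1 + 3 - 2t + 2t^2 - t^3
<D> = -A^-12 + 2A^-8 - 2A^-4 + 3 - 2A^4 + 2A^8 - A^12 (w = 0)
1 component over 10 crossings, w = 0
3 Fox colorings among 3^10, |V(-1)| = 13: not tricolorable
why: det 13 = |V(-1)|; not divisible by 3, so not tricolorable


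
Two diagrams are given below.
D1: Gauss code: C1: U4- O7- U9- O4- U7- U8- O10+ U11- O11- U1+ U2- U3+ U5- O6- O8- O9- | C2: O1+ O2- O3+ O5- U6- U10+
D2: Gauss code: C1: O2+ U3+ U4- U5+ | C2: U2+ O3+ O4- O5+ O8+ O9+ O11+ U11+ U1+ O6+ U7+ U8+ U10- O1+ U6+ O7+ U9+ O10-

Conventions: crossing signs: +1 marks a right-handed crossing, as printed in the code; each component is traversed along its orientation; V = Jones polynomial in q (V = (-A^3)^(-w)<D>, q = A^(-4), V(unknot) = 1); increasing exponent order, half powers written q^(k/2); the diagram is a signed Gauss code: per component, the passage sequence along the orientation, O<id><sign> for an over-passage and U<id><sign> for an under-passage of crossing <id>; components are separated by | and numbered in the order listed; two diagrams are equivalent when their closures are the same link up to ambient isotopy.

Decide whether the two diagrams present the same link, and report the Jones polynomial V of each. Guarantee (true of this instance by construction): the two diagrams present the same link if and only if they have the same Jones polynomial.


same link: no
V(D1) = q^(-9/2) - q^(-5/2) - q^(-3/2) - q^(-1/2)  [11 crossings, <D> = A^-13 + A^-9 + A^-5 - A^3, w = -5]
D2 (bracket -A^-5 + A^-1 - A^3 + 2A^7 + A^15; 11 crossings at w = +7): V = -q^(3/2) - 2q^(7/2) + q^(9/2) - q^(11/2) + q^(13/2)
note: 2 classes among 2 diagrams; unequal V(q) rules out equality


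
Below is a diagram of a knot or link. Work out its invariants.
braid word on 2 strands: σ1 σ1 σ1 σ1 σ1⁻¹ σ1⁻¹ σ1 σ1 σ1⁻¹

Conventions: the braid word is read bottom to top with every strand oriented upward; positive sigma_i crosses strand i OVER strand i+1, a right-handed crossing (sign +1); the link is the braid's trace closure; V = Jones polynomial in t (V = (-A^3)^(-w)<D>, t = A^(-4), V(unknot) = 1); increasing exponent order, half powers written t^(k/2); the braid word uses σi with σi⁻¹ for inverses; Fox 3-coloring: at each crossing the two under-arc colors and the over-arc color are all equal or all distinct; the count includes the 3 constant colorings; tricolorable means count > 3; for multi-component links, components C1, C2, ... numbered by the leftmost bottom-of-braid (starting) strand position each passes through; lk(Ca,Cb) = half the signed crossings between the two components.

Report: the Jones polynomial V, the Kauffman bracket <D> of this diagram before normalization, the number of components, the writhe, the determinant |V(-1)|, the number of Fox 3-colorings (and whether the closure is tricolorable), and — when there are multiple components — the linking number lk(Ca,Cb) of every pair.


V(t) = t + t^3 - t^4
bracket: A^-7 - A^-3 - A^5, w = +3
1 component, writhe +3, over 9 crossings
det 3, colorings 9 of 3^9 — tricolorable
observation: free reduction leaves σ1 σ1 σ1 of the original 9 letters


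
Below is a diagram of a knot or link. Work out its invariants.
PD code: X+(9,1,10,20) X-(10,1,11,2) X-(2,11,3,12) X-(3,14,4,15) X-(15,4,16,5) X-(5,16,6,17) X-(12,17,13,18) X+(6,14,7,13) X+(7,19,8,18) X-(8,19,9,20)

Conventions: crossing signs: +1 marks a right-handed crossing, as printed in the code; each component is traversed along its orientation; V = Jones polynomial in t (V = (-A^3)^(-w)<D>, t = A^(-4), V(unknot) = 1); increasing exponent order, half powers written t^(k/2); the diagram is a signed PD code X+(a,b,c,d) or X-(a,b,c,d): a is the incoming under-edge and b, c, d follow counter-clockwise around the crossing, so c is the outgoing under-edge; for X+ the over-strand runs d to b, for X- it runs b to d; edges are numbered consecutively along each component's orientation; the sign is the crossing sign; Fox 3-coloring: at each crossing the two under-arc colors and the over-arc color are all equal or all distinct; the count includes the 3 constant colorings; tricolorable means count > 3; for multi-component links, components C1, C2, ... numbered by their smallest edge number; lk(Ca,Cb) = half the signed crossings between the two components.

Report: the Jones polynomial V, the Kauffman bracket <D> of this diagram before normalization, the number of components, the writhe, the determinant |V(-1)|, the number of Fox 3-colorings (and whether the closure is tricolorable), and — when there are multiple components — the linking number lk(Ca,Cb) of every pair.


V(t) = -t^-6 + t^-5 - t^-4 + 2t^-3 - t^-2 + t^-1
bracket: A^-8 - A^-4 + 2 - A^4 + A^8 - A^12, w = -4
1 component, writhe -4, over 10 crossings
det 7, colorings 3 of 3^10 — not tricolorable
observation: V spans 5 powers of t: at least 5 crossings in any diagram


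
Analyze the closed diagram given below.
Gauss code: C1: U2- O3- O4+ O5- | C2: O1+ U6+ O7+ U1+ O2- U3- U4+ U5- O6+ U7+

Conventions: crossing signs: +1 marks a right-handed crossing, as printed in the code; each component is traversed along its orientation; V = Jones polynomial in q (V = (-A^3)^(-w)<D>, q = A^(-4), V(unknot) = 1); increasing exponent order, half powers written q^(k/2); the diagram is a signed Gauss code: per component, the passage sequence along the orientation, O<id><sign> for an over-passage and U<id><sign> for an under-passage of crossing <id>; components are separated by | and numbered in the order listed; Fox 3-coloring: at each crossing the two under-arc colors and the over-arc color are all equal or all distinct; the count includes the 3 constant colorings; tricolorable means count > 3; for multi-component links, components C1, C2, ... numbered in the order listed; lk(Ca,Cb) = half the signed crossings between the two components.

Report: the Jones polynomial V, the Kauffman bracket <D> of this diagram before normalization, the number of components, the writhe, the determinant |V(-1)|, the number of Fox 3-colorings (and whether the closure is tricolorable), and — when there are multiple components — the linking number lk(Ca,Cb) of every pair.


V(q) = -q^(-3/2) - 2q^(1/2) + q^(3/2) - q^(5/2) + q^(7/2)
bracket: -A^-11 + A^-7 - A^-3 + 2A + A^9, w = +1
2 components, writhe +1, over 7 crossings
lk(C1,C2) = -1
det 6, colorings 9 of 3^7 — tricolorable
observation: span 5 respects span(V) <= c + mu - 1 = 8 for this 2-component diagram


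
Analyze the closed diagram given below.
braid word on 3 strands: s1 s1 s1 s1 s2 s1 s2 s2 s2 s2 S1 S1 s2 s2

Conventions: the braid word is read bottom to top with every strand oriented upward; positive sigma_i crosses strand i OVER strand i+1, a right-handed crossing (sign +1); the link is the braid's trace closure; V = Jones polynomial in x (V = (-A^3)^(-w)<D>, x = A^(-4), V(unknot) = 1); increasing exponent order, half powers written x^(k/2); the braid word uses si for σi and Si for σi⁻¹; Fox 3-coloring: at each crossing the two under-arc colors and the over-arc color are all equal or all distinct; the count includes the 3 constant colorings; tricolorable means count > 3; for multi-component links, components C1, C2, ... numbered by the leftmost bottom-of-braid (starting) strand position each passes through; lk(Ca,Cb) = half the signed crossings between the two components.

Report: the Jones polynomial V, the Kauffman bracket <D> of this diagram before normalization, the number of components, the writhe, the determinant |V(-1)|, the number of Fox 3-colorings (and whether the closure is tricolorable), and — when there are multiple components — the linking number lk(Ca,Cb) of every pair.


V = x^4 - x^5 + 3x^6 - 3x^7 + 4x^8 - 5x^9 + 5x^10 - 5x^11 + 4x^12 - 3x^13 + 2x^14 - x^15
<D> = -A^-30 + 2A^-26 - 3A^-22 + 4A^-18 - 5A^-14 + 5A^-10 - 5A^-6 + 4A^-2 - 3A^2 + 3A^6 - A^10 + A^14 (w = +10)
1 component over 14 crossings, w = +10
3 Fox colorings among 3^14, |V(-1)| = 37: not tricolorable
why: det 37 = |V(-1)|; not divisible by 3, so not tricolorable


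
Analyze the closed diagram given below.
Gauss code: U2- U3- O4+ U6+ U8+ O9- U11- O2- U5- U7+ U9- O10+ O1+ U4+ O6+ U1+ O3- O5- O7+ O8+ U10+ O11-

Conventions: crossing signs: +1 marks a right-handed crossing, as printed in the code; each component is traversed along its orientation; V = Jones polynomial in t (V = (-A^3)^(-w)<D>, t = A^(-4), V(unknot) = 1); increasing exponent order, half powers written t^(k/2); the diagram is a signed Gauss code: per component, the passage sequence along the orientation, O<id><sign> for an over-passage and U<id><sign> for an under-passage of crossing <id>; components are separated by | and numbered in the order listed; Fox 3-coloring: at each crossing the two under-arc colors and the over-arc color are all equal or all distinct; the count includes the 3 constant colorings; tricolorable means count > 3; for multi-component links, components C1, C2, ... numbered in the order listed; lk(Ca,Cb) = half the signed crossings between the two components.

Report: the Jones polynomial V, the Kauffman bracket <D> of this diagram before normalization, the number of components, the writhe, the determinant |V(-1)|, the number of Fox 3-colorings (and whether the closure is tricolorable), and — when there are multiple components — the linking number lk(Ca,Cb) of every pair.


V = -t^-3 + 2t^-2 - 3t^-1 + 5 - 4t + 4t^2 - 3t^3 + 2t^4 - t^5
<D> = A^-17 - 2A^-13 + 3A^-9 - 4A^-5 + 4A^-1 - 5A^3 + 3A^7 - 2A^11 + A^15 (w = +1)
1 component over 11 crossings, w = +1
3 Fox colorings among 3^11, |V(-1)| = 25: not tricolorable
why: the span of V is 8, forcing >= 8 crossings in any diagram


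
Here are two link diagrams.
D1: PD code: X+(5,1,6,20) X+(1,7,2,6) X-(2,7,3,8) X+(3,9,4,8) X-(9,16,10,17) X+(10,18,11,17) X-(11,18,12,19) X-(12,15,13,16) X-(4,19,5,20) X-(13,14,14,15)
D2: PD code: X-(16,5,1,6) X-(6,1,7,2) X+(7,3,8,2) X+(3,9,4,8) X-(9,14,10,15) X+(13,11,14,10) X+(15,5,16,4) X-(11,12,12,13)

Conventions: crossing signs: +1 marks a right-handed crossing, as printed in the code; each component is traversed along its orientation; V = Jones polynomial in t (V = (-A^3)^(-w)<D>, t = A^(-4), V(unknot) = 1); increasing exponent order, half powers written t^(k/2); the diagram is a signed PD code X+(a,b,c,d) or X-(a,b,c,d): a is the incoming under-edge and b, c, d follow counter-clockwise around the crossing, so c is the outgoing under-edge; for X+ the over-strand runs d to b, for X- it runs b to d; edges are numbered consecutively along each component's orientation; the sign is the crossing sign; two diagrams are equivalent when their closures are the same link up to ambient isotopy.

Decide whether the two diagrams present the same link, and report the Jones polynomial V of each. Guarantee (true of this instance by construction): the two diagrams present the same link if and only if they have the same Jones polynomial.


equivalent: yes
D1 (bracket A^-6; 10 crossings at w = -2): V = 1
V(D2) = 1  [8 crossings, <D> = 1, w = 0]
observation: Reidemeister moves carry D1 (10 crossings) to D2 (8)


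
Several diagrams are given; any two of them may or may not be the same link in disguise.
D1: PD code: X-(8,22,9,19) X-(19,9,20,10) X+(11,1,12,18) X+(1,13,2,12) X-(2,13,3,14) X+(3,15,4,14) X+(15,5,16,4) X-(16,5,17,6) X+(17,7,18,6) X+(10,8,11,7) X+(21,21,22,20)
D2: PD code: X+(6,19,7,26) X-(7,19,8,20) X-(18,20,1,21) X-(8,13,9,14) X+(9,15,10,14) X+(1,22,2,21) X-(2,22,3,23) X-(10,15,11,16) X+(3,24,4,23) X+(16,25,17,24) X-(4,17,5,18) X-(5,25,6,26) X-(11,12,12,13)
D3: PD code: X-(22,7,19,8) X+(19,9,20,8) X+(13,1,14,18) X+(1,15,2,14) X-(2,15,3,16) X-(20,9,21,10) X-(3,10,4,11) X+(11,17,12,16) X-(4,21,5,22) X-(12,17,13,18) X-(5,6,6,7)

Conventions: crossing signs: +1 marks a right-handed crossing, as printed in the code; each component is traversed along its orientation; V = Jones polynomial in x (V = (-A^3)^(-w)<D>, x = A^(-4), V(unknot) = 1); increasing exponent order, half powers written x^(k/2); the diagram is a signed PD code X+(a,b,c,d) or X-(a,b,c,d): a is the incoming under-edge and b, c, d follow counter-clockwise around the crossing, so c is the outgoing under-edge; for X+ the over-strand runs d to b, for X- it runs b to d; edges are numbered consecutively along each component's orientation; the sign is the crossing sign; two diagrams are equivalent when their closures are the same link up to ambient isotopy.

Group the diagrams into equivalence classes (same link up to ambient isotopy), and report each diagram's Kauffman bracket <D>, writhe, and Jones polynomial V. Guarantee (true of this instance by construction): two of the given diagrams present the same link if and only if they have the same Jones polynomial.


grouping into links: {D1} | {D2} | {D3}
V(D1) = -x^(-3/2) - 2x^(1/2) + x^(3/2) - x^(5/2) + x^(7/2)  (w +3, c 11, <D> = -A^-5 + A^-1 - A^3 + 2A^7 + A^15)
V(D2) = -x^(-1/2) - x^(1/2)  [13 crossings, <D> = A^-11 + A^-7, w = -3]
V(D3) = -x^(-5/2) - x^(-1/2)  [11 crossings, <D> = A^-7 + A, w = -3]
why: 3 classes among 3 diagrams; unequal V(x) rules out equality


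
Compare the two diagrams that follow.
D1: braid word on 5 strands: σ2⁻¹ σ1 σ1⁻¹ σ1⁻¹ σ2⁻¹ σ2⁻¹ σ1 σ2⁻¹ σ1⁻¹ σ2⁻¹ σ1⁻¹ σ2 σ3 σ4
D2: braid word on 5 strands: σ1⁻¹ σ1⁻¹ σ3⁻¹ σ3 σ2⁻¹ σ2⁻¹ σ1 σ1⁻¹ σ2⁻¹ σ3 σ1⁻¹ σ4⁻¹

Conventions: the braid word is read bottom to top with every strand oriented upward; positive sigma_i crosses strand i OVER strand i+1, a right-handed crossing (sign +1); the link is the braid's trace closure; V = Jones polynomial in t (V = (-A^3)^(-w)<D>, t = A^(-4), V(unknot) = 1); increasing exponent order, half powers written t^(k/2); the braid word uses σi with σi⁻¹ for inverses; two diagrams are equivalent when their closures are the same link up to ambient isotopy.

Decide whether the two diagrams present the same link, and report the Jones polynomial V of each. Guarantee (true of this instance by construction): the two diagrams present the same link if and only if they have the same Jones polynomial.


same link: yes
V(D1) = t^-8 - 2t^-7 + t^-6 - 2t^-5 + 2t^-4 + t^-2  [14 crossings, <D> = A^-4 + 2A^4 - 2A^8 + A^12 - 2A^16 + A^20, w = -4]
D2 (bracket A^-10 + 2A^-2 - 2A^2 + A^6 - 2A^10 + A^14; 12 crossings at w = -6): V = t^-8 - 2t^-7 + t^-6 - 2t^-5 + 2t^-4 + t^-2
note: one V(t) for all 2 diagrams — one class (guaranteed)


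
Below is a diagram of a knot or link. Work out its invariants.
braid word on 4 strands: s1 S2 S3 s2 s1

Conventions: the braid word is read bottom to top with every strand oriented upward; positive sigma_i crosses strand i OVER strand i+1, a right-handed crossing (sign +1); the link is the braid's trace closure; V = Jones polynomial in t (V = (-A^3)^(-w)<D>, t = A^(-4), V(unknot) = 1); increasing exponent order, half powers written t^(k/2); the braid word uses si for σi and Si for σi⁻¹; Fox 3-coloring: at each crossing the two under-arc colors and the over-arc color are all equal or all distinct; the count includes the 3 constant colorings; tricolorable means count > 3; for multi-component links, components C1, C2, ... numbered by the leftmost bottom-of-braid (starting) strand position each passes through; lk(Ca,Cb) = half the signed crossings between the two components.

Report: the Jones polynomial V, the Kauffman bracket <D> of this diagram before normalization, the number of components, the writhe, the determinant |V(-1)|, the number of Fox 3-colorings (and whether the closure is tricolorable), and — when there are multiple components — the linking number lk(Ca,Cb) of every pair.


V(t) = 1 + t + t^2 + t^3
bracket: -A^-9 - A^-5 - A^-1 - A^3, w = +1
3 components, writhe +1, over 5 crossings
lk(C1,C2) = +1
linking number lk(C1,C3) = 0
lk(C2,C3): 0
det 0, colorings 9 of 3^6 — tricolorable
observation: span 3 respects span(V) <= c + mu - 1 = 7 for this 3-component diagram


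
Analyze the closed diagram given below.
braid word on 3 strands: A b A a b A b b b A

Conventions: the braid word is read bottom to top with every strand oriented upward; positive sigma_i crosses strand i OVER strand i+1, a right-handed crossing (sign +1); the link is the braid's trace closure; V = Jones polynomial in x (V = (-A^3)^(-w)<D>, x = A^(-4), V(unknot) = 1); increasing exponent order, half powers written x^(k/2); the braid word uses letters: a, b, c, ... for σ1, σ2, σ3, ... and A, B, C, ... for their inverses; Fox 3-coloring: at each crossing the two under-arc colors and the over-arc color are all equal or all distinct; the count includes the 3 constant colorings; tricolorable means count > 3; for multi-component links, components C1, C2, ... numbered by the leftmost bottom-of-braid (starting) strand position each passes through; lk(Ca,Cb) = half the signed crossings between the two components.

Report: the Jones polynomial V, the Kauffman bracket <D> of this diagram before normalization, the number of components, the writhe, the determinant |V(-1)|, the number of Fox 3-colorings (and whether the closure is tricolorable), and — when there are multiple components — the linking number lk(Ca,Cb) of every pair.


V(x) = -x^-2 + 2x^-1 - 3 + 5x - 4x^2 + 5x^3 - 4x^4 + 2x^5 - x^6
bracket: -A^-18 + 2A^-14 - 4A^-10 + 5A^-6 - 4A^-2 + 5A^2 - 3A^6 + 2A^10 - A^14, w = +2
1 component, writhe +2, over 10 crossings
det 27, colorings 9 of 3^10 — tricolorable
observation: free reduction leaves σ1⁻¹ σ2 σ2 σ1⁻¹ σ2 σ2 σ2 σ1⁻¹ of the original 10 letters


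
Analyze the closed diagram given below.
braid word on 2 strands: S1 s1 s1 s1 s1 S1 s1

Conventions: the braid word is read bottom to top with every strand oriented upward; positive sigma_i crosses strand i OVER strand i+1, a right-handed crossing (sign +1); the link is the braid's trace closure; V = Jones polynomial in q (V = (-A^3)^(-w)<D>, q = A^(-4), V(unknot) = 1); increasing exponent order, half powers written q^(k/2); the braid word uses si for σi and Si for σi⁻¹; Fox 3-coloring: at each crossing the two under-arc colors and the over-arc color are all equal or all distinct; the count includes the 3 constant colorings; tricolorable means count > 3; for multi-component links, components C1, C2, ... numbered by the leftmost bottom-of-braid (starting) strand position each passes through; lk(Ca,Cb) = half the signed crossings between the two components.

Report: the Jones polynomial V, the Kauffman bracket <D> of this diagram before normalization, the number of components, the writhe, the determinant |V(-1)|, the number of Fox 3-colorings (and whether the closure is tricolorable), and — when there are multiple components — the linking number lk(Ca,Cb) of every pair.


Jones polynomial: V(q) = q + q^3 - q^4
<D> = A^-7 - A^-3 - A^5; writhe +3
components 1, writhe +3 (7 crossings)
3-colorings: 9 of 3^7, det 3 — tricolorable
note: w = +3 (over 7 crossings) is diagram-only; (-A^3)^(-3) removes it from V


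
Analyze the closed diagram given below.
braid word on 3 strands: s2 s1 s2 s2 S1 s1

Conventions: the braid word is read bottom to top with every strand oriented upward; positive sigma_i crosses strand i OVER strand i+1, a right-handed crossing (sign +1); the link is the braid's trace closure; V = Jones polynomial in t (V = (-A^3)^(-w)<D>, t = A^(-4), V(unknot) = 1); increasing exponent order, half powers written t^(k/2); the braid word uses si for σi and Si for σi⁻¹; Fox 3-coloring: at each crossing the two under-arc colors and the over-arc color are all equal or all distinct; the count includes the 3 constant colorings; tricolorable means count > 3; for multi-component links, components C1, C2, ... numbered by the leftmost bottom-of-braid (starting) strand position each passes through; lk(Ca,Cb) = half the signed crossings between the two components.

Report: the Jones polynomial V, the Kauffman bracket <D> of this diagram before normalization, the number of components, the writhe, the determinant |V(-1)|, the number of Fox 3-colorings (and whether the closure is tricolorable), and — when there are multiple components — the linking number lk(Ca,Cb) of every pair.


V = t + t^3 - t^4
<D> = -A^-4 + 1 + A^8 (w = +4)
1 component over 6 crossings, w = +4
9 Fox colorings among 3^6, |V(-1)| = 3: tricolorable
why: inverse pairs cancel, leaving σ2 σ1 σ2 σ2


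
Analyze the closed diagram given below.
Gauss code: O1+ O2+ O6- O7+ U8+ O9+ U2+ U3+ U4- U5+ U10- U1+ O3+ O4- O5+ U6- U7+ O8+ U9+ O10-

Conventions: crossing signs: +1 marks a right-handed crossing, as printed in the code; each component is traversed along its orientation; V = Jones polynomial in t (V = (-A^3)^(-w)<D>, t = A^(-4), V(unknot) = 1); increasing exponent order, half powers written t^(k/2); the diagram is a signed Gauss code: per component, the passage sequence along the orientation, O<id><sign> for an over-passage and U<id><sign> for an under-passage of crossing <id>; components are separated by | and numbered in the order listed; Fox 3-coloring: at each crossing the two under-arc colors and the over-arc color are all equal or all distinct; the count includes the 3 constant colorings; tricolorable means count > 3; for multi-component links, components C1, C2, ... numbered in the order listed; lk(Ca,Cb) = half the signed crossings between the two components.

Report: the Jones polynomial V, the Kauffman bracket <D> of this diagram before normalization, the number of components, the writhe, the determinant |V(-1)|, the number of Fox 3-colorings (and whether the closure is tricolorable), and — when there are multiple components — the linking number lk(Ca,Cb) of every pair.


V(t) = t + t^3 - t^4
bracket: -A^-4 + 1 + A^8, w = +4
1 component, writhe +4, over 10 crossings
det 3, colorings 9 of 3^10 — tricolorable
observation: |V(-1)| = 3: so tricolorable, since 3 divides 3


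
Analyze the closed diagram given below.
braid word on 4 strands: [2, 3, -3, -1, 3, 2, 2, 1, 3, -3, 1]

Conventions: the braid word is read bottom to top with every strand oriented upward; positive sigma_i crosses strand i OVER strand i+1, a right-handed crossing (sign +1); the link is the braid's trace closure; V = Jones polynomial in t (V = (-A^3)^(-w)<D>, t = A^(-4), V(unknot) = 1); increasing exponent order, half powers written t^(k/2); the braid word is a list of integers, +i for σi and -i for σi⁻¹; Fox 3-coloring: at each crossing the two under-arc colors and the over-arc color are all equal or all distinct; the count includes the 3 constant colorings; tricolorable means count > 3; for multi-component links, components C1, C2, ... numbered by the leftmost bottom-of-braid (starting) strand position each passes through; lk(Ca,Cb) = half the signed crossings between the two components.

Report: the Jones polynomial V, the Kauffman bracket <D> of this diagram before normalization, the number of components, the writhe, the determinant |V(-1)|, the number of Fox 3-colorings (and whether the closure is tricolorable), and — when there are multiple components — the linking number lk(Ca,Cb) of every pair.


V(t) = t - t^2 + 2t^3 - t^4 + t^5 - t^6
bracket: A^-9 - A^-5 + A^-1 - 2A^3 + A^7 - A^11, w = +5
1 component, writhe +5, over 11 crossings
det 7, colorings 3 of 3^11 — not tricolorable
observation: w = +5 shifts under R1 moves; the (-A^3)^(-5) factor cancels that in V


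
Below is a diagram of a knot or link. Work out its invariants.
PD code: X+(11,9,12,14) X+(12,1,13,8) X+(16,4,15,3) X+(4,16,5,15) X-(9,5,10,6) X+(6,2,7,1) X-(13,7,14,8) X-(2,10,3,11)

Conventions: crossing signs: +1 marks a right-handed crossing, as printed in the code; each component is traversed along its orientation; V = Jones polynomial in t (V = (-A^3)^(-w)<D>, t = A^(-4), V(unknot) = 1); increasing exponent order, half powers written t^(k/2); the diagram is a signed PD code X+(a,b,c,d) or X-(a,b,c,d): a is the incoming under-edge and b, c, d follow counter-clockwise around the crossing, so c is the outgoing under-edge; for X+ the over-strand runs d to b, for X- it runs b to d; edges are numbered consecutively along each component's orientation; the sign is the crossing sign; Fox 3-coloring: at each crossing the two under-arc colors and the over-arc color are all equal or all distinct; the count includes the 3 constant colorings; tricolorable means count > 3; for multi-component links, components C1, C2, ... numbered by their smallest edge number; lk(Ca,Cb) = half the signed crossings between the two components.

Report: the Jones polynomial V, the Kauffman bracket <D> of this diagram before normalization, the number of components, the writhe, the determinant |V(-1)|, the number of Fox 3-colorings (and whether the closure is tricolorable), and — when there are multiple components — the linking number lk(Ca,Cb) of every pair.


V = t^-2 + 2 + t^2
<D> = A^-2 + 2A^6 + A^14 (w = +2)
3 components over 8 crossings, w = +2
lk(C1,C2): -1
lk(C1,C3) = +1
linking number lk(C2,C3) = 0
3 Fox colorings among 3^8, |V(-1)| = 4: not tricolorable
why: the 3 component pairs carry total linking 0


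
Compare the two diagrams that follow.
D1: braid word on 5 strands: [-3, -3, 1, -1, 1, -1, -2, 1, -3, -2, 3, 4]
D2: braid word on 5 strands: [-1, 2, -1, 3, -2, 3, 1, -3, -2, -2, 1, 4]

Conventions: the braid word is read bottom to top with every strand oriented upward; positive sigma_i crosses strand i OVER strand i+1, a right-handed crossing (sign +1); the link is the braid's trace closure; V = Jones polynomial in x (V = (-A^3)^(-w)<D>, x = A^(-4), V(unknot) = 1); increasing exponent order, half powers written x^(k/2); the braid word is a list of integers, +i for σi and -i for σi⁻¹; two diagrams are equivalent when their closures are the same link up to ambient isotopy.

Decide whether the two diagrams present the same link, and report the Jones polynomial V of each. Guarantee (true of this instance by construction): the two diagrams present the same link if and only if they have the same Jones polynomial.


equivalent: no
D1 (bracket A^-2 + A^6 - A^10; 12 crossings at w = -2): V = -x^-4 + x^-3 + x^-1
V(D2) = 1  (w 0, c 12, <D> = 1)
key observation: 2 classes among 2 diagrams; unequal V(x) rules out equality


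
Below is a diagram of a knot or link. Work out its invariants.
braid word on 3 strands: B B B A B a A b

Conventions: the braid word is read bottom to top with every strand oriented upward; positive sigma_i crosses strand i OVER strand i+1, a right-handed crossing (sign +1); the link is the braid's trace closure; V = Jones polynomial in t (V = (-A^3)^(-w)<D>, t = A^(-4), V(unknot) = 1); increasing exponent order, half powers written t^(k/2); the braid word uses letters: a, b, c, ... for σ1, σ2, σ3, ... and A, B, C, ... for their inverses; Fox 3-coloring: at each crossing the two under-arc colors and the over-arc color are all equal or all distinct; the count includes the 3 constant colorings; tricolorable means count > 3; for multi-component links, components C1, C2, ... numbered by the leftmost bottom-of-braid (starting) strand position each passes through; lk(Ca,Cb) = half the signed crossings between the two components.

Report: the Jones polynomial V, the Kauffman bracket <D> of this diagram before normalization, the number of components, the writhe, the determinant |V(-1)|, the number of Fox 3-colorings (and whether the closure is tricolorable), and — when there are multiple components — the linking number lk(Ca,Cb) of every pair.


V(t) = -t^-4 + t^-3 + t^-1
bracket: A^-8 + 1 - A^4, w = -4
1 component, writhe -4, over 8 crossings
det 3, colorings 9 of 3^8 — tricolorable
observation: w = -4 (over 8 crossings) is diagram-only; (-A^3)^(4) removes it from V
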